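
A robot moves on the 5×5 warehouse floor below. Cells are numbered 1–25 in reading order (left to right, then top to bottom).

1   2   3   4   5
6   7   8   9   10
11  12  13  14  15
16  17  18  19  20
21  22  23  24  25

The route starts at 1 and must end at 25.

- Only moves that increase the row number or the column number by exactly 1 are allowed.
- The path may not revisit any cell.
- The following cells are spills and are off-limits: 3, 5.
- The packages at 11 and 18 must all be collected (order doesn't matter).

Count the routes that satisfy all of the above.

A right/down-only route from 1 to 25 makes exactly 4 down-moves and 4 right-moves in some order.
With no other constraints that would be C(8,4) = 70 routes.
A monotone route can only reach the required cells in the order 11, 18, so split there and multiply the segment counts (each segment already excludes blocked cells): 1→11: 1; 11→18: 3; 18→25: 3; product = 9.
That gives 9 routes.

9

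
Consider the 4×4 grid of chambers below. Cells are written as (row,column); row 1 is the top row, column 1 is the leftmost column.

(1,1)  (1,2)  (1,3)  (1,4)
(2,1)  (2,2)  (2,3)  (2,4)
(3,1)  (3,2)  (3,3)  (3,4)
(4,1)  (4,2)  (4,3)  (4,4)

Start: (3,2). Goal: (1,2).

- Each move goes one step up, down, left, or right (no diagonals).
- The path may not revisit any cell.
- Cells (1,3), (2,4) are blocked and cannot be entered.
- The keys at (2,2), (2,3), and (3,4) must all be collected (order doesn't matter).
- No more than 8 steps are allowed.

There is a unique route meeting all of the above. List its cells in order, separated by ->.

The 8-move cap with required stops at (2,2), (2,3), (3,4) leaves no slack for detours.
Route from (3,2): down to (4,2), 2× right (reaching (4,4)), up to (3,4), left to (3,3), up to (2,3), left to (2,2), up to (1,2) — 8 moves in all.
Check: all required cells visited; 8 ≤ 8 moves.

(3,2) -> (4,2) -> (4,3) -> (4,4) -> (3,4) -> (3,3) -> (2,3) -> (2,2) -> (1,2)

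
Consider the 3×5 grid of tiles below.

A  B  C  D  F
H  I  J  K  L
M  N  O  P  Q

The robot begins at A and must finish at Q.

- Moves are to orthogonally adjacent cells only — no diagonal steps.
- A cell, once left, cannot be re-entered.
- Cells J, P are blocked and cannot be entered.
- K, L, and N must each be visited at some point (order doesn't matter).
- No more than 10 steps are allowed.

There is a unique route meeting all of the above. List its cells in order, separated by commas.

The 10-move cap with required stops at K, L, N leaves no slack for detours.
Route from A: down 2 to M, right 1 to N, up 2 to B, right 2 to D, down 1 to K, right 1 to L, down 1 to Q — 10 moves in all.
Check: all required cells visited; 10 ≤ 10 moves.

A, H, M, N, I, B, C, D, K, L, Q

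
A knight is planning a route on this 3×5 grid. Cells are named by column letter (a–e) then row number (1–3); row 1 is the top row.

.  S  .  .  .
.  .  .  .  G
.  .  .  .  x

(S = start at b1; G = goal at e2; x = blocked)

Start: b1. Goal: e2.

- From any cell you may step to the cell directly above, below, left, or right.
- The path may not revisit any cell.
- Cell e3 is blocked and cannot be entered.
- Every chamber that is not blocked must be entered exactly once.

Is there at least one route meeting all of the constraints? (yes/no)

no

Colour the cells like a checkerboard: each orthogonal step flips colour, so a Hamiltonian route alternates colours. Here there are 7 cells of one colour and 7 of the other, with start on the same colour as the goal — the counts and endpoints can't be arranged into an alternating sequence of length 14, so no Hamiltonian route exists.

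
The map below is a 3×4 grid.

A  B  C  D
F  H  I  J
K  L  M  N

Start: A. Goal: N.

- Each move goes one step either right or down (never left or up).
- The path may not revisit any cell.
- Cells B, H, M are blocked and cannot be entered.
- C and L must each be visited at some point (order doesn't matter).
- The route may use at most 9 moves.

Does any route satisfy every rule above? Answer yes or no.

no

L is below but to the left of C: going C → L would need a leftward move and L → C an upward move, so no right/down-only route can visit both required cells.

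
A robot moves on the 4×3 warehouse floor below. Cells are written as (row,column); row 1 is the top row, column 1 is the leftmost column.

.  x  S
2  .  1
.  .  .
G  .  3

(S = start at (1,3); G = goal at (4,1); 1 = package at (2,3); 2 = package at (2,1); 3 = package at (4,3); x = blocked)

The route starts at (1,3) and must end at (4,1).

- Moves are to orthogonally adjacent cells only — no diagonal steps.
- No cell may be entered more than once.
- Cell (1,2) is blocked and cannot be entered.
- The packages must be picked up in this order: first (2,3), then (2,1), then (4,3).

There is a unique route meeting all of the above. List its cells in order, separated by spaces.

(1,3) (2,3) (2,2) (2,1) (3,1) (3,2) (3,3) (4,3) (4,2) (4,1)

The waypoints must appear in the order (2,3), (2,1), (4,3), with no cell reused.
Route from (1,3): down 1 to (2,3), left 2 to (2,1), down 1 to (3,1), right 2 to (3,3), down 1 to (4,3), left 2 to (4,1) — 9 moves in all.
Check: order respected (1 at step 1, 2 at step 3, 3 at step 7).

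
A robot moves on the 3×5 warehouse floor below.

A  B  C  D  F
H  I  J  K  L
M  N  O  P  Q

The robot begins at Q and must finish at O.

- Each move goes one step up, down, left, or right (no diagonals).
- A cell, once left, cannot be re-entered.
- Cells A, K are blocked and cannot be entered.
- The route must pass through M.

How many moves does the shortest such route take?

Any route passes through M somewhere between Q and O. Summing Manhattan distances along the two legs (Q → M → O) gives a lower bound of 4 + 2 = 6 moves.
The shortest route satisfying every rule uses 10 moves: Q → L → F → D → C → J → I → H → M → N → O.
The no-revisit rule (legs can't share cells) pushes the minimum above the 6-move bound; an exhaustive check rules out every length from 6 to 9 (on a 4-connected grid the length of any start-to-goal walk has the same parity as the Manhattan bound, so only lengths 6, 8, 10, … need checking), leaving 10 as the minimum.

10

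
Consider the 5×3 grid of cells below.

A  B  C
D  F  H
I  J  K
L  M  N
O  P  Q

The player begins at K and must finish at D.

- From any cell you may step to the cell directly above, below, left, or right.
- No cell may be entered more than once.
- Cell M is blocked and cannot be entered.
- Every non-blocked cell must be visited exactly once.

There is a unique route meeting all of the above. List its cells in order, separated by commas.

Need to visit all 14 open cells exactly once, starting at K and ending at D.
Route from K: 2× down (reaching Q), 2× left (reaching O), 2× up (reaching I), right to J, up to F, right to H, up to C, 2× left (reaching A), down to D — 13 moves in all.
Check: all 14 open cells covered.

K, N, Q, P, O, L, I, J, F, H, C, B, A, D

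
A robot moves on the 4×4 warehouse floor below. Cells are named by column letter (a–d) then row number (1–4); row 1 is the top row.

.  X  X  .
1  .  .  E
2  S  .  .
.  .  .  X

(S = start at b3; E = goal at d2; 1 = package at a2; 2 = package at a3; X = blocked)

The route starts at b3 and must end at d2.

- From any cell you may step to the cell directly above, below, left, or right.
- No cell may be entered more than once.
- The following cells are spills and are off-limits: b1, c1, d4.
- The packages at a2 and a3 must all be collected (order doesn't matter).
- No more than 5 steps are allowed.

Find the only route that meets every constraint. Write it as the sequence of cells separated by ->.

The budget equals the shortest possible length, so every move has to be on a shortest route through the required cells.
Route from b3: left 1 to a3, up 1 to a2, right 3 to d2 — 5 moves in all.
Check: all required cells visited; 5 ≤ 5 moves.

b3 -> a3 -> a2 -> b2 -> c2 -> d2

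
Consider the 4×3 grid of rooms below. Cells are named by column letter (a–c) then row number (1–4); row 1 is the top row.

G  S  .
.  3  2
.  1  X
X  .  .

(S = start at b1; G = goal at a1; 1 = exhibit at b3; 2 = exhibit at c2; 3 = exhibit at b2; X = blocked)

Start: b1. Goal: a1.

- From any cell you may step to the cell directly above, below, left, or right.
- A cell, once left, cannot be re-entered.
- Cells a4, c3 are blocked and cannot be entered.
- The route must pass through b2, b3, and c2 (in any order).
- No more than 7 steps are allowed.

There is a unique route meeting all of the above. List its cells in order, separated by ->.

b1 -> c1 -> c2 -> b2 -> b3 -> a3 -> a2 -> a1

The budget equals the shortest possible length, so every move has to be on a shortest route through the required cells.
Route from b1: right to c1, down to c2, left to b2, down to b3, left to a3, 2× up (reaching a1) — 7 moves in all.
Check: all required cells visited; 7 ≤ 7 moves.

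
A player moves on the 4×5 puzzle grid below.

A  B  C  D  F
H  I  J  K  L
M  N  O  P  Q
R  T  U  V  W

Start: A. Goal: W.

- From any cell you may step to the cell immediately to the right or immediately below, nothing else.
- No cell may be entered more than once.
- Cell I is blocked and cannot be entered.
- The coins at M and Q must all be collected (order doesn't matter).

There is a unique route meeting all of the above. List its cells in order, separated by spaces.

Moves only go right or down, so the column and row indices never decrease.
Route from A: 2× down (reaching M), 4× right (reaching Q), down to W — 7 moves in all.
Check: all required cells visited.

A H M N O P Q W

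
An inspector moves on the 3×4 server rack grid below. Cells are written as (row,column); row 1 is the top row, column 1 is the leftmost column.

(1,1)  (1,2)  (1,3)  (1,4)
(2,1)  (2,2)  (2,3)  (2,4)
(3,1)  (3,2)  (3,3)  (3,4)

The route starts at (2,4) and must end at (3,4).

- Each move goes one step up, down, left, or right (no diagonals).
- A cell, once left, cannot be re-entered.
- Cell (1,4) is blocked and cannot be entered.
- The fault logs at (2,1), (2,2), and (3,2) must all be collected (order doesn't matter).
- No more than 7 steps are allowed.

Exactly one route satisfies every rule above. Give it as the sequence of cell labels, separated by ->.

(2,4) -> (2,3) -> (2,2) -> (2,1) -> (3,1) -> (3,2) -> (3,3) -> (3,4)

Any route must reach (2,1), (2,2), and (3,2) and still end at (3,4) within 7 moves, so the order of the required stops is forced.
Route from (2,4): left 3 to (2,1), down 1 to (3,1), right 3 to (3,4) — 7 moves in all.
Check: all required cells visited; 7 ≤ 7 moves.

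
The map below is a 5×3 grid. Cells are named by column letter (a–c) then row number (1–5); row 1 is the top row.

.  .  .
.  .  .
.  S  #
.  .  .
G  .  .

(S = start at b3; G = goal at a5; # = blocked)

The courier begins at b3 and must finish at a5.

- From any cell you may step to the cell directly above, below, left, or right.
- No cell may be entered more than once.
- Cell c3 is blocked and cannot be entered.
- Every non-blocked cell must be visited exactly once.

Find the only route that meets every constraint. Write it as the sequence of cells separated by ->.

b3 -> b2 -> c2 -> c1 -> b1 -> a1 -> a2 -> a3 -> a4 -> b4 -> c4 -> c5 -> b5 -> a5

Need to visit all 14 open cells exactly once, starting at b3 and ending at a5.
Cell c4 has only two open neighbours (c5 and b4), so the path must pass straight through it: one of those is the cell it's entered from and the other is where it exits.
Route from b3: up to b2, right to c2, up to c1, 2× left (reaching a1), 3× down (reaching a4), 2× right (reaching c4), down to c5, 2× left (reaching a5) — 13 moves in all.
Check: all 14 open cells covered.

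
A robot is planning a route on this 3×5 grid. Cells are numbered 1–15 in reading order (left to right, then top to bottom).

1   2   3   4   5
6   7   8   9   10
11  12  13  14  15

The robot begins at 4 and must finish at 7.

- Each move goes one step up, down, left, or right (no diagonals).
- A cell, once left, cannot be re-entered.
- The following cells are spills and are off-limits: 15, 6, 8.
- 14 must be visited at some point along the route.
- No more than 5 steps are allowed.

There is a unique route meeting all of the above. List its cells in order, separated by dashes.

4 - 9 - 14 - 13 - 12 - 7

The 5-move cap with required stops at 14 leaves no slack for detours.
Route from 4: 2× down (reaching 14), 2× left (reaching 12), up to 7 — 5 moves in all.
Check: all required cells visited; 5 ≤ 5 moves.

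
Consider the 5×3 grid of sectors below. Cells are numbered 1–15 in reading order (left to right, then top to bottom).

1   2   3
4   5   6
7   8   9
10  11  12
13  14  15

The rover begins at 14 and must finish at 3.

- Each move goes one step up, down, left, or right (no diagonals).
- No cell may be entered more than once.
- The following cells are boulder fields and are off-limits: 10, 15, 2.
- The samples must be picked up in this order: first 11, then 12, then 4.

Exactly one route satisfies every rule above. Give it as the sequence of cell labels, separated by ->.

14 -> 11 -> 12 -> 9 -> 8 -> 7 -> 4 -> 5 -> 6 -> 3

The waypoints must appear in the order 11, 12, 4, with no cell reused.
Route from 14: up 1 to 11, right 1 to 12, up 1 to 9, left 2 to 7, up 1 to 4, right 2 to 6, up 1 to 3 — 9 moves in all.
Check: order respected (11 at step 1, 12 at step 2, 4 at step 6).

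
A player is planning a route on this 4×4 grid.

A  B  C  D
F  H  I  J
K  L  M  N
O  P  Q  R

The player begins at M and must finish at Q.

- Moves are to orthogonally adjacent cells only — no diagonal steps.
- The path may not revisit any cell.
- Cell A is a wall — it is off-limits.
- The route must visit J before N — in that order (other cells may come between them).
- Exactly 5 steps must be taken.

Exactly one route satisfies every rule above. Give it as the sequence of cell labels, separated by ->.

The waypoints must appear in the order J, N, with no cell reused.
Route from M: up to I, right to J, 2× down (reaching R), left to Q — 5 moves in all.
Check: order respected (J at step 2, N at step 3); 5 moves as required.

M -> I -> J -> N -> R -> Q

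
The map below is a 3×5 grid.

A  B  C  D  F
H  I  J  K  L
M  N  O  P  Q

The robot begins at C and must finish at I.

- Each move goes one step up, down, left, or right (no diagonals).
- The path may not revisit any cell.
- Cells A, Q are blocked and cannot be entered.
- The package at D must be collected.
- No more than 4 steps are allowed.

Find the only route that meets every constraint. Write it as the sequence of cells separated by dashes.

The budget equals the shortest possible length, so every move has to be on a shortest route through the required cells.
Route from C: right to D, down to K, 2× left (reaching I) — 4 moves in all.
Check: all required cells visited; 4 ≤ 4 moves.

C - D - K - J - I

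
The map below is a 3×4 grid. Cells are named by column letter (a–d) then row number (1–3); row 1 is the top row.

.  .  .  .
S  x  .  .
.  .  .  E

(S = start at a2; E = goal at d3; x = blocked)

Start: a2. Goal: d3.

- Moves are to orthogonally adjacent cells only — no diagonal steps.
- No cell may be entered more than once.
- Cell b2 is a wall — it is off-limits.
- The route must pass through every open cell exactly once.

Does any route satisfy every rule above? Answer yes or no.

Exhausting the options from a2, every branch either dead-ends against blocked cells, would have to re-enter a cell already used, or reaches the goal with a constraint still unmet.

no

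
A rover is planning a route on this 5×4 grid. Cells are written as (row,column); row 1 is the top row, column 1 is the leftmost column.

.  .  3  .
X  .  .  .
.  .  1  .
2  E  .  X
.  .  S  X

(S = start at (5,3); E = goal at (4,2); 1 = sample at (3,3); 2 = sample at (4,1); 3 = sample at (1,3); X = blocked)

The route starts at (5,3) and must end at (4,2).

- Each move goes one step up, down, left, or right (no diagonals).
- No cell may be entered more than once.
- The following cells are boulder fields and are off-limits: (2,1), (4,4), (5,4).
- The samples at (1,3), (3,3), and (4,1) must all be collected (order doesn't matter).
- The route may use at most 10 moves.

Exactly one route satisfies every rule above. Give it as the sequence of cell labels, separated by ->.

(5,3) -> (4,3) -> (3,3) -> (2,3) -> (1,3) -> (1,2) -> (2,2) -> (3,2) -> (3,1) -> (4,1) -> (4,2)

The budget equals the shortest possible length, so every move has to be on a shortest route through the required cells.
Route from (5,3): 4× up (reaching (1,3)), left to (1,2), 2× down (reaching (3,2)), left to (3,1), down to (4,1), right to (4,2) — 10 moves in all.
Check: all required cells visited; 10 ≤ 10 moves.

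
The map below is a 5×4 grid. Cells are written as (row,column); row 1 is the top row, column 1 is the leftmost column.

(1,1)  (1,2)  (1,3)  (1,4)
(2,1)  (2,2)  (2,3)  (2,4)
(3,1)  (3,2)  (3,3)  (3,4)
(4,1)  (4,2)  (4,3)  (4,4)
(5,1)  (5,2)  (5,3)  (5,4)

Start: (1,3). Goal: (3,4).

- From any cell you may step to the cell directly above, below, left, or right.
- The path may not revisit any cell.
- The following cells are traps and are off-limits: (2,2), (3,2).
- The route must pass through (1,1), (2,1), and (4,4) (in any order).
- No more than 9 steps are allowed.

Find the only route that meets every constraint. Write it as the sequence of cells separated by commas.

The 9-move cap with required stops at (1,1), (2,1), (4,4) leaves no slack for detours.
Route from (1,3): left 2 to (1,1), down 3 to (4,1), right 3 to (4,4), up 1 to (3,4) — 9 moves in all.
Check: all required cells visited; 9 ≤ 9 moves.

(1,3), (1,2), (1,1), (2,1), (3,1), (4,1), (4,2), (4,3), (4,4), (3,4)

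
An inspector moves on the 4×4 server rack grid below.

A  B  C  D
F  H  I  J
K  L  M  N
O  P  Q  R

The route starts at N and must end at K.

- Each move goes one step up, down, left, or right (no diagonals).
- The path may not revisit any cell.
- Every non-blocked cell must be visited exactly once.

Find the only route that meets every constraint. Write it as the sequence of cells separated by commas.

N, R, Q, M, I, J, D, C, B, A, F, H, L, P, O, K

Need to visit all 16 open cells exactly once, starting at N and ending at K.
Cell O has only two open neighbours (K and P), so the path must pass straight through it: one of those is the cell it's entered from and the other is where it exits.
Route from N: down 1 to R, left 1 to Q, up 2 to I, right 1 to J, up 1 to D, left 3 to A, down 1 to F, right 1 to H, down 2 to P, left 1 to O, up 1 to K — 15 moves in all.
Check: all 16 open cells covered.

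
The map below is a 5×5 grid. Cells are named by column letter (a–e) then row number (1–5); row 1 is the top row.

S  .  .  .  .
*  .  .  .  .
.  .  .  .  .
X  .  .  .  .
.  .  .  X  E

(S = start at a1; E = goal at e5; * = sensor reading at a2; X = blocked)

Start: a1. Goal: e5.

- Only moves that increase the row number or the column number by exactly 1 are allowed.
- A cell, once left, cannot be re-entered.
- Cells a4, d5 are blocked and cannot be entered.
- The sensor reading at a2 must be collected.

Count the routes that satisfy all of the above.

14

A right/down-only route from a1 to e5 makes exactly 4 down-moves and 4 right-moves in some order.
With no other constraints that would be C(8,4) = 70 routes.
Split at a2 and multiply the segment counts (each segment already excludes blocked cells): a1→a2: 1; a2→e5: 14; product = 14.
That gives 14 routes.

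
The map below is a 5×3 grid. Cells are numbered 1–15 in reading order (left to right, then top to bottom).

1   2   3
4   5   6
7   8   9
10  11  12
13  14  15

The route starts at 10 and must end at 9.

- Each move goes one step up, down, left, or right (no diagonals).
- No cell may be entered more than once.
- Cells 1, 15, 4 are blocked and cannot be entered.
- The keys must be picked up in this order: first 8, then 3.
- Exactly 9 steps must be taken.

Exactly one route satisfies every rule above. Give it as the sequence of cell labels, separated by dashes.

The waypoints must appear in the order 8, 3, with no cell reused.
Route from 10: down 1 to 13, right 1 to 14, up 4 to 2, right 1 to 3, down 2 to 9 — 9 moves in all.
Check: order respected (8 at step 4, 3 at step 7); 9 moves as required.

10 - 13 - 14 - 11 - 8 - 5 - 2 - 3 - 6 - 9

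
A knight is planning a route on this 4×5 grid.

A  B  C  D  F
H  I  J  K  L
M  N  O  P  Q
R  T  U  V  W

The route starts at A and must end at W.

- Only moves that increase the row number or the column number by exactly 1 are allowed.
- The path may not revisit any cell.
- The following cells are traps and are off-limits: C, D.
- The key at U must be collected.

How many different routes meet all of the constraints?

A right/down-only route from A to W makes exactly 3 down-moves and 4 right-moves in some order.
With no other constraints that would be C(7,3) = 35 routes.
Split at U and multiply the segment counts (each segment already excludes blocked cells): A→U: 9; U→W: 1; product = 9.
That gives 9 routes.

9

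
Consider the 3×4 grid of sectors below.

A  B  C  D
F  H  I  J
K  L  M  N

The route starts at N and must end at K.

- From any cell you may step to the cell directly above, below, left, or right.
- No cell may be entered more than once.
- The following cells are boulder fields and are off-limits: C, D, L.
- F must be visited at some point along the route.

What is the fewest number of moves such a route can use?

5

Any route passes through F somewhere between N and K. Summing Manhattan distances along the two legs (N → F → K) gives a lower bound of 4 + 1 = 5 moves.
A route of 5 moves achieves this: N → J → I → H → F → K.
Since 5 matches the lower bound, it is optimal.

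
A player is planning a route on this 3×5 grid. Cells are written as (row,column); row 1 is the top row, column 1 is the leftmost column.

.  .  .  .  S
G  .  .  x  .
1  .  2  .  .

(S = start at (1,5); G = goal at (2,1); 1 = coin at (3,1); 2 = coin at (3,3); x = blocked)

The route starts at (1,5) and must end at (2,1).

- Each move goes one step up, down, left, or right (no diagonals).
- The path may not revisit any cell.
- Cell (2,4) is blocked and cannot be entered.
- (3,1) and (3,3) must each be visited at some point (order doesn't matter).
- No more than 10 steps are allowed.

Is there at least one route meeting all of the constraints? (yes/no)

One route that works: (1,5) → (2,5) → (3,5) → (3,4) → (3,3) → (3,2) → (3,1) → (2,1).

yes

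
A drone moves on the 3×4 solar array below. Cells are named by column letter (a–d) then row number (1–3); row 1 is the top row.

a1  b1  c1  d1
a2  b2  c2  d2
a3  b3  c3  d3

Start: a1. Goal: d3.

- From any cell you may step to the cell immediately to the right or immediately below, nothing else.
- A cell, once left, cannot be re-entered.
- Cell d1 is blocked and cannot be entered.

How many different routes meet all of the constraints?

9

A right/down-only route from a1 to d3 makes exactly 2 down-moves and 3 right-moves in some order.
With no other constraints that would be C(5,2) = 10 routes.
Subtract routes through each blocked cell (inclusion–exclusion for overlaps): − through d1: 1 → 9.
That gives 9 routes.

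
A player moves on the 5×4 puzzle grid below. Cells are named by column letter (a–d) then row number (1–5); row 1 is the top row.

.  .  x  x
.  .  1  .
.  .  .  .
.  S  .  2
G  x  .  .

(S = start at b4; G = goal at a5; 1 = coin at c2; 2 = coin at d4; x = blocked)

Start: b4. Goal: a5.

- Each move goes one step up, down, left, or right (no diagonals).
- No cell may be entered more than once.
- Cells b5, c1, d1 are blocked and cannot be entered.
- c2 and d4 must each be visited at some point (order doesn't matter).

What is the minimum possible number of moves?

Any route passes through c2 and d4 in some order between b4 and a5. Summing Manhattan distances along each leg and taking the cheapest ordering (b4 → c2 → d4 → a5) gives a lower bound of 3 + 3 + 4 = 10 moves.
A route of 10 moves achieves this: b4 → c4 → d4 → d3 → d2 → c2 → c3 → b3 → a3 → a4 → a5.
Since 10 matches the lower bound, it is optimal.

10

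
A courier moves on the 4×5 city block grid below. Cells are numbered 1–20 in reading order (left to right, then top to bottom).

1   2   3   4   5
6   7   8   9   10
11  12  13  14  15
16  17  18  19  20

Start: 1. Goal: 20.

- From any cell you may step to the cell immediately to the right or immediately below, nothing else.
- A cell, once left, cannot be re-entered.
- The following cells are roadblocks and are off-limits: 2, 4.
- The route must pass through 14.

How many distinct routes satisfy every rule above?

A right/down-only route from 1 to 20 makes exactly 3 down-moves and 4 right-moves in some order.
With no other constraints that would be C(7,3) = 35 routes.
Split at 14 and multiply the segment counts (each segment already excludes blocked cells): 1→14: 4; 14→20: 2; product = 8.
That gives 8 routes.

8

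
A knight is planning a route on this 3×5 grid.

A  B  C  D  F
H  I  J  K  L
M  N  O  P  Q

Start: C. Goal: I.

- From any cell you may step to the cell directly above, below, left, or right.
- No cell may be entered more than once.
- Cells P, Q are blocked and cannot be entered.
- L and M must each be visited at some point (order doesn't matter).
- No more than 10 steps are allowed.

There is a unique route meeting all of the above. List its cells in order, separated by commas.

The 10-move cap with required stops at L, M leaves no slack for detours.
Route from C: 2× right (reaching F), down to L, 2× left (reaching J), down to O, 2× left (reaching M), up to H, right to I — 10 moves in all.
Check: all required cells visited; 10 ≤ 10 moves.

C, D, F, L, K, J, O, N, M, H, I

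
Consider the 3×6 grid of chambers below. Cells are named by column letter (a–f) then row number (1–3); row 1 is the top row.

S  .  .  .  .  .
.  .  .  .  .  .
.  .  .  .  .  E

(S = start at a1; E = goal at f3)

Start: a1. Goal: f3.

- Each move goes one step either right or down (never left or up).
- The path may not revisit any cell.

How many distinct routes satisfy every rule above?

21

A right/down-only route from a1 to f3 makes exactly 2 down-moves and 5 right-moves in some order.
With no other constraints that would be C(7,2) = 21 routes.
That gives 21 routes.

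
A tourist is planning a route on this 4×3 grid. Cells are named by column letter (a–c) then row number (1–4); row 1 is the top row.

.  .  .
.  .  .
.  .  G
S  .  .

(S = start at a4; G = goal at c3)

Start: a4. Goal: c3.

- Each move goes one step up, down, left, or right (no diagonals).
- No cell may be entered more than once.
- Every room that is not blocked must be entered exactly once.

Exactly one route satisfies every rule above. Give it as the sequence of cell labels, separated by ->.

Need to visit all 12 open cells exactly once, starting at a4 and ending at c3.
Route from a4: up 3 to a1, right 2 to c1, down 1 to c2, left 1 to b2, down 2 to b4, right 1 to c4, up 1 to c3 — 11 moves in all.
Check: all 12 open cells covered.

a4 -> a3 -> a2 -> a1 -> b1 -> c1 -> c2 -> b2 -> b3 -> b4 -> c4 -> c3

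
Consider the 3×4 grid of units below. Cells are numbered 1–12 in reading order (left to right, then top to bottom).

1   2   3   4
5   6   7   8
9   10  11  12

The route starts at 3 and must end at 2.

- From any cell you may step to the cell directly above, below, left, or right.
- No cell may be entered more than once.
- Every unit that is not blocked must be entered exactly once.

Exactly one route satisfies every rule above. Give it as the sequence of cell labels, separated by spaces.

3 4 8 12 11 7 6 10 9 5 1 2

Need to visit all 12 open cells exactly once, starting at 3 and ending at 2.
Route from 3: right 1 to 4, down 2 to 12, left 1 to 11, up 1 to 7, left 1 to 6, down 1 to 10, left 1 to 9, up 2 to 1, right 1 to 2 — 11 moves in all.
Check: all 12 open cells covered.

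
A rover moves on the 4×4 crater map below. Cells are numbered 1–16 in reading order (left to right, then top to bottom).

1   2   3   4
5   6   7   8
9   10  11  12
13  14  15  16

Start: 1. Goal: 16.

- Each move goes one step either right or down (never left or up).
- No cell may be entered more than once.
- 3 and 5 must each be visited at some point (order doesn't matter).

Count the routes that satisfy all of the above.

0

A right/down-only route from 1 to 16 makes exactly 3 down-moves and 3 right-moves in some order.
With no other constraints that would be C(6,3) = 20 routes.
5 is below but to the left of 3: going 3 → 5 would need a leftward move and 5 → 3 an upward move, so no right/down-only route can visit both required cells.
No route satisfies every constraint, so the count is 0.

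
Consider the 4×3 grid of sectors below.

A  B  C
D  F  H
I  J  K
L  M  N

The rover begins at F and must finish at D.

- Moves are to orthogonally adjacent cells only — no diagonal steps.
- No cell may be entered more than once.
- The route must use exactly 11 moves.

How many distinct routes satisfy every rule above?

Need simple routes of exactly 11 moves from F to D (Manhattan distance 1, so 5 moves are spent on a detour and 5 undoing it).
Enumerating: F J I L M N K H C B A D.
That gives 1 route.

1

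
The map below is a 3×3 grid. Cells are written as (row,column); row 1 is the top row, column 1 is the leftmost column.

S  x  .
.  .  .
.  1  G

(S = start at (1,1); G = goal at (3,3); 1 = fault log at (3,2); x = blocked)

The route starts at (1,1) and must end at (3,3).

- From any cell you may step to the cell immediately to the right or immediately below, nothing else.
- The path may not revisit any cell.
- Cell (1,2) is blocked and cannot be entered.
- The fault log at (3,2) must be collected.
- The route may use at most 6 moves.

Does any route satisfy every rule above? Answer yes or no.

One route that works: (1,1) → (2,1) → (3,1) → (3,2) → (3,3).

yes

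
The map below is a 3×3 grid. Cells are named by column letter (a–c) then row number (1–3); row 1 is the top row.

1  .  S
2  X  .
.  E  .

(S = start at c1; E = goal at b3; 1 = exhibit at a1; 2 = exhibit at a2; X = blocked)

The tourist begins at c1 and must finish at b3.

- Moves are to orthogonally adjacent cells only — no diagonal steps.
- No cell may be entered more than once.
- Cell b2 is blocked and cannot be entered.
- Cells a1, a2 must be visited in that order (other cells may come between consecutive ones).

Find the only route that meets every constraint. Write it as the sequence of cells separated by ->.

The waypoints must appear in the order a1, a2, with no cell reused.
Route from c1: 2× left (reaching a1), 2× down (reaching a3), right to b3 — 5 moves in all.
Check: order respected (1 at step 2, 2 at step 3).

c1 -> b1 -> a1 -> a2 -> a3 -> b3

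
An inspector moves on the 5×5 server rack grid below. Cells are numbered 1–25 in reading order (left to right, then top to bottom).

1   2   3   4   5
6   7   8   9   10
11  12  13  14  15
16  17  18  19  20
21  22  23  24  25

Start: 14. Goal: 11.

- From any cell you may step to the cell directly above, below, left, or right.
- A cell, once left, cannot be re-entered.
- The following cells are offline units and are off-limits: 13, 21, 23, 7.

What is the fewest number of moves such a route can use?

5

The Manhattan distance from 14 to 11 is |3−3| + |4−1| = 3, so at least 3 moves are needed.
That bound ignores the blocked cells. Measuring each leg by the fewest moves that actually steer around them (14→11: 5) raises the lower bound to 5.
A route of 5 moves exists: 14 → 19 → 18 → 17 → 12 → 11.
Since 5 matches that lower bound, it is optimal.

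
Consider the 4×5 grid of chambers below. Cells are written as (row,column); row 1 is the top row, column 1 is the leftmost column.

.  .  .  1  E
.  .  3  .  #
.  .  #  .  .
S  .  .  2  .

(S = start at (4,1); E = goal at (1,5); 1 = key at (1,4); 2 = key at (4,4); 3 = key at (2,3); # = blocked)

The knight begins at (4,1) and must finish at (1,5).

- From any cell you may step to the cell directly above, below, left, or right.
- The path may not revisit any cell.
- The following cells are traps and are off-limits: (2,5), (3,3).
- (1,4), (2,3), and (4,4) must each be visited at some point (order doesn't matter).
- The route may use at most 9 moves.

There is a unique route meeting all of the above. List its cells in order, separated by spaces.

(4,1) (4,2) (4,3) (4,4) (3,4) (2,4) (2,3) (1,3) (1,4) (1,5)

Any route must reach (1,4), (2,3), and (4,4) and still end at (1,5) within 9 moves, so the order of the required stops is forced.
Route from (4,1): 3× right (reaching (4,4)), 2× up (reaching (2,4)), left to (2,3), up to (1,3), 2× right (reaching (1,5)) — 9 moves in all.
Check: all required cells visited; 9 ≤ 9 moves.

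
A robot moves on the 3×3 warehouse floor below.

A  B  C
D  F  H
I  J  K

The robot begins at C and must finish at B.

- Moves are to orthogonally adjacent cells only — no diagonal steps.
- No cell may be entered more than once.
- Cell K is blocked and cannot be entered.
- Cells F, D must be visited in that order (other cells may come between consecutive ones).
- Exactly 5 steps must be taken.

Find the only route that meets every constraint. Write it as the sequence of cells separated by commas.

C, H, F, D, A, B

The waypoints must appear in the order F, D, with no cell reused.
Route from C: down 1 to H, left 2 to D, up 1 to A, right 1 to B — 5 moves in all.
Check: order respected (F at step 2, D at step 3); 5 moves as required.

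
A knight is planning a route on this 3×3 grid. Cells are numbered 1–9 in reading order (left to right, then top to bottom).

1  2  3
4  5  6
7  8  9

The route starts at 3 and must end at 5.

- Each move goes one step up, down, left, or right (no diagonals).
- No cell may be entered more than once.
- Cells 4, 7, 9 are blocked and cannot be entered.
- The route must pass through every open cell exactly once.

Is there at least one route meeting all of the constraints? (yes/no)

no

Cell 1 has only one open neighbour but is neither the start nor the goal, so a Hamiltonian route would have to both enter and leave it through the same neighbour — impossible without revisiting.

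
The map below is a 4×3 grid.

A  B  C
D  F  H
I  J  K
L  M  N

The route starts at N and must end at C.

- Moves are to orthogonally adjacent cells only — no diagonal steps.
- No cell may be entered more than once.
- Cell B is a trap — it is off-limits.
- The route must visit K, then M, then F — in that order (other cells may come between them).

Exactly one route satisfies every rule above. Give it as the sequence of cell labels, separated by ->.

The waypoints must appear in the order K, M, F, with no cell reused.
Route from N: up 1 to K, left 1 to J, down 1 to M, left 1 to L, up 2 to D, right 2 to H, up 1 to C — 9 moves in all.
Check: order respected (K at step 1, M at step 3, F at step 7).

N -> K -> J -> M -> L -> I -> D -> F -> H -> C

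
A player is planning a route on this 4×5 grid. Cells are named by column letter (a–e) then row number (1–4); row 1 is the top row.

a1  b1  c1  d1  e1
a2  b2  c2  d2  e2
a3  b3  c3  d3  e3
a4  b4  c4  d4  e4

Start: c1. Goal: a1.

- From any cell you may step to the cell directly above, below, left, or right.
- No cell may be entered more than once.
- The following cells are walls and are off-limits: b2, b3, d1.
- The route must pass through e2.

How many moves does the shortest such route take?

12

Any route passes through e2 somewhere between c1 and a1. Summing Manhattan distances along the two legs (c1 → e2 → a1) gives a lower bound of 3 + 5 = 8 moves.
The shortest route satisfying every rule uses 12 moves: c1 → c2 → d2 → e2 → e3 → e4 → d4 → c4 → b4 → a4 → a3 → a2 → a1.
The bound of 8 isn't tight here; checking systematically, no route of length 8 through 11 satisfies every constraint (on a 4-connected grid the length of any start-to-goal walk has the same parity as the Manhattan bound, so only lengths 8, 10, 12, … need checking), so 12 is the minimum.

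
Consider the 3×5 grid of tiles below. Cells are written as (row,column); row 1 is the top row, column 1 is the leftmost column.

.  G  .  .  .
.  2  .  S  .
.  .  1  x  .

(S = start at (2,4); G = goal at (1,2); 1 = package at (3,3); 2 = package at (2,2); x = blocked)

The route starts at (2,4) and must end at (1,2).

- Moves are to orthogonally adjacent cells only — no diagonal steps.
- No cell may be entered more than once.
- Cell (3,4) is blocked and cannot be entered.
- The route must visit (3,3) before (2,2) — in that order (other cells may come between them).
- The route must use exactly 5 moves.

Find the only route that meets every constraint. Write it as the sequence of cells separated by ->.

The waypoints must appear in the order (3,3), (2,2), with no cell reused.
Route from (2,4): left 1 to (2,3), down 1 to (3,3), left 1 to (3,2), up 2 to (1,2) — 5 moves in all.
Check: order respected (1 at step 2, 2 at step 4); 5 moves as required.

(2,4) -> (2,3) -> (3,3) -> (3,2) -> (2,2) -> (1,2)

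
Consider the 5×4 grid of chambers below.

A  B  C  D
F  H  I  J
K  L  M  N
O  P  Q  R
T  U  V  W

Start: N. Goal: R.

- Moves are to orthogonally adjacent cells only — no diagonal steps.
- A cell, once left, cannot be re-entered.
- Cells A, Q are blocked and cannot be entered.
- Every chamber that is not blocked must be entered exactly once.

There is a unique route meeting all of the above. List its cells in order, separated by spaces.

Need to visit all 18 open cells exactly once, starting at N and ending at R.
Cell F has only two open neighbours (K and H), so the path must pass straight through it: one of those is the cell it's entered from and the other is where it exits.
Route from N: left to M, up to I, right to J, up to D, 2× left (reaching B), down to H, left to F, down to K, right to L, down to P, left to O, down to T, 3× right (reaching W), up to R — 17 moves in all.
Check: all 18 open cells covered.

N M I J D C B H F K L P O T U V W R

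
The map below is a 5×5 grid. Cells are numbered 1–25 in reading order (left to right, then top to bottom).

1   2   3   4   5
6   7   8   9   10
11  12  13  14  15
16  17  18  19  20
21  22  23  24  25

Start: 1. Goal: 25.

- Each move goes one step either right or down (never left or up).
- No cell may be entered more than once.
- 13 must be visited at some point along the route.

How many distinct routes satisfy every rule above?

A right/down-only route from 1 to 25 makes exactly 4 down-moves and 4 right-moves in some order.
With no other constraints that would be C(8,4) = 70 routes.
Split at 13 and multiply the segment counts: 1→13: 6; 13→25: 6; product = 36.
That gives 36 routes.

36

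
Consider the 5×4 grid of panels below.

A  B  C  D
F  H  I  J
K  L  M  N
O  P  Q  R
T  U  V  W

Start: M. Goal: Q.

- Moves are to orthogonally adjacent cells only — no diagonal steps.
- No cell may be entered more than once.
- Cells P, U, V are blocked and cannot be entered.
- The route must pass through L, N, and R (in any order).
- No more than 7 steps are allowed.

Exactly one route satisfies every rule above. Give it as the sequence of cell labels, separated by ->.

M -> L -> H -> I -> J -> N -> R -> Q

The budget equals the shortest possible length, so every move has to be on a shortest route through the required cells.
Route from M: left 1 to L, up 1 to H, right 2 to J, down 2 to R, left 1 to Q — 7 moves in all.
Check: all required cells visited; 7 ≤ 7 moves.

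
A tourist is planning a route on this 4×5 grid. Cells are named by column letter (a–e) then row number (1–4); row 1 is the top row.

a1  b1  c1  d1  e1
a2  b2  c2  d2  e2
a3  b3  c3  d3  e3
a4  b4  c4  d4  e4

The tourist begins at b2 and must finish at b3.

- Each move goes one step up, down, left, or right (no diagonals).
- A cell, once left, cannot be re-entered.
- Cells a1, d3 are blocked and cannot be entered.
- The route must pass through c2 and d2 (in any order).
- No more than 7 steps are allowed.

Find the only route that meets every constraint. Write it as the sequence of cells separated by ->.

b2 -> b1 -> c1 -> d1 -> d2 -> c2 -> c3 -> b3

Any route must reach c2 and d2 and still end at b3 within 7 moves, so the order of the required stops is forced.
Route from b2: up to b1, 2× right (reaching d1), down to d2, left to c2, down to c3, left to b3 — 7 moves in all.
Check: all required cells visited; 7 ≤ 7 moves.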